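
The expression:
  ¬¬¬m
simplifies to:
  ¬m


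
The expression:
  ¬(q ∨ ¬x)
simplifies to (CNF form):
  x ∧ ¬q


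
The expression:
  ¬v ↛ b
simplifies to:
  b ∨ ¬v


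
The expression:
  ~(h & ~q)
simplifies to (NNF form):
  q | ~h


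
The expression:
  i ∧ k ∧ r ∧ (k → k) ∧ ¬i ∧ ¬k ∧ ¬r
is never true.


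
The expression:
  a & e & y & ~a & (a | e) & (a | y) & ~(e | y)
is never true.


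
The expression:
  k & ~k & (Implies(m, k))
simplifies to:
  False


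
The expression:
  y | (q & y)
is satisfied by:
  {y: True}


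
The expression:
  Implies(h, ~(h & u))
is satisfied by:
  {h: False, u: False}
  {u: True, h: False}
  {h: True, u: False}


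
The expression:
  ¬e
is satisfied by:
  {e: False}


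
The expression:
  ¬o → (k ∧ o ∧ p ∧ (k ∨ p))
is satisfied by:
  {o: True}


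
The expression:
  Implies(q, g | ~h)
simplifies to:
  g | ~h | ~q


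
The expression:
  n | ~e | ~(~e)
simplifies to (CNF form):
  True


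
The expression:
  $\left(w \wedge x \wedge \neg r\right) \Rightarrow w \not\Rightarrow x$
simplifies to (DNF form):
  $r \vee \neg w \vee \neg x$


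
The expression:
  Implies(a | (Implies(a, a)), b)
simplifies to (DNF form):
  b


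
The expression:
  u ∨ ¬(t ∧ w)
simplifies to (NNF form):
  u ∨ ¬t ∨ ¬w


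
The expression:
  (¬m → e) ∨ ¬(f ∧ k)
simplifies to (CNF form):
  e ∨ m ∨ ¬f ∨ ¬k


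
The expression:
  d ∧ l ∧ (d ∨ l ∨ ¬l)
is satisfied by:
  {d: True, l: True}


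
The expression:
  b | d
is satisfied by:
  {b: True, d: True}
  {b: True, d: False}
  {d: True, b: False}


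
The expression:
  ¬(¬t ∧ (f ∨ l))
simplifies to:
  t ∨ (¬f ∧ ¬l)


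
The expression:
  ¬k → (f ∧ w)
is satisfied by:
  {k: True, f: True, w: True}
  {k: True, f: True, w: False}
  {k: True, w: True, f: False}
  {k: True, w: False, f: False}
  {f: True, w: True, k: False}


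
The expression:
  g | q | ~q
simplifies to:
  True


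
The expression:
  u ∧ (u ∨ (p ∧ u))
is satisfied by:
  {u: True}


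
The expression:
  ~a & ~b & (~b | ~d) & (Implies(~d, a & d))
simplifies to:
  d & ~a & ~b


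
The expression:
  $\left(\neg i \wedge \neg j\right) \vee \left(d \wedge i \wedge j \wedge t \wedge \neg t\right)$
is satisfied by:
  {i: False, j: False}


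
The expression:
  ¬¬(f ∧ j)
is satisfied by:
  {j: True, f: True}


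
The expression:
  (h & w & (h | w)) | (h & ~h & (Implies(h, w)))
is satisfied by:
  {h: True, w: True}


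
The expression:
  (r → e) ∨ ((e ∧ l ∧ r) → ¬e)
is always true.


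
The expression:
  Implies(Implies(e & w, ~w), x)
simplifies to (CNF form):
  (e | x) & (w | x)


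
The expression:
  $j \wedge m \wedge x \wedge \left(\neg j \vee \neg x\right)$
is never true.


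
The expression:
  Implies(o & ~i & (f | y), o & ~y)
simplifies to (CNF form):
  i | ~o | ~y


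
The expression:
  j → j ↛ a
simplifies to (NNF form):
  ¬a ∨ ¬j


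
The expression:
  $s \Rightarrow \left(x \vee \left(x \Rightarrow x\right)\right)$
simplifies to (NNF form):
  $\text{True}$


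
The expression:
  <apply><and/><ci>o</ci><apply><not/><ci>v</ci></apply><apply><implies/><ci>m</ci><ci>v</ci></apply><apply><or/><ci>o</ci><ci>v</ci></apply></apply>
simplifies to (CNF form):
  <apply><and/><ci>o</ci><apply><not/><ci>m</ci></apply><apply><not/><ci>v</ci></apply></apply>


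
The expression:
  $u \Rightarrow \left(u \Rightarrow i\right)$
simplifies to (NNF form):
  $i \vee \neg u$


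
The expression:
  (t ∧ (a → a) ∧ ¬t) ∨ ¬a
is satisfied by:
  {a: False}


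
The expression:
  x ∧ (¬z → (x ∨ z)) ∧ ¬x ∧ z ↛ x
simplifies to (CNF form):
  False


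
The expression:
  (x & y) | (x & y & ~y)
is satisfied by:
  {x: True, y: True}


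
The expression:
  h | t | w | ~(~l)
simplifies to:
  h | l | t | w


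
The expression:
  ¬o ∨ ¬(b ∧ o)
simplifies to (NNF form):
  ¬b ∨ ¬o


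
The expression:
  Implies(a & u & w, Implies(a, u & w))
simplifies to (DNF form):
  True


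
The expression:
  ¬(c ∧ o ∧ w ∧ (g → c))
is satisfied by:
  {w: False, c: False, o: False}
  {o: True, w: False, c: False}
  {c: True, w: False, o: False}
  {o: True, c: True, w: False}
  {w: True, o: False, c: False}
  {o: True, w: True, c: False}
  {c: True, w: True, o: False}


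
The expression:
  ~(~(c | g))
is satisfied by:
  {c: True, g: True}
  {c: True, g: False}
  {g: True, c: False}


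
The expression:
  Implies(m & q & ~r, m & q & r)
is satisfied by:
  {r: True, m: False, q: False}
  {m: False, q: False, r: False}
  {r: True, q: True, m: False}
  {q: True, m: False, r: False}
  {r: True, m: True, q: False}
  {m: True, r: False, q: False}
  {r: True, q: True, m: True}


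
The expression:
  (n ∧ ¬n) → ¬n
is always true.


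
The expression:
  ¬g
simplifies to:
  ¬g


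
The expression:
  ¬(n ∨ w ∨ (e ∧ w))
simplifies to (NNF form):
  ¬n ∧ ¬w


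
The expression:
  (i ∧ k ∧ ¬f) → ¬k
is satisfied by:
  {f: True, k: False, i: False}
  {f: False, k: False, i: False}
  {i: True, f: True, k: False}
  {i: True, f: False, k: False}
  {k: True, f: True, i: False}
  {k: True, f: False, i: False}
  {k: True, i: True, f: True}


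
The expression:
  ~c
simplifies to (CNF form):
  ~c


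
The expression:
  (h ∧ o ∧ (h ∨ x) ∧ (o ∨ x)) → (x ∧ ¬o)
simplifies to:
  ¬h ∨ ¬o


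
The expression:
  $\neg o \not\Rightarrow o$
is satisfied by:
  {o: False}


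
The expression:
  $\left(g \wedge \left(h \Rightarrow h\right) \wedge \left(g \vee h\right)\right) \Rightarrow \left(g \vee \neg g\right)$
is always true.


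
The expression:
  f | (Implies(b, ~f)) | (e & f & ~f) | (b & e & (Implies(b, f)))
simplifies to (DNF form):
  True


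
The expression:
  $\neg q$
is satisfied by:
  {q: False}


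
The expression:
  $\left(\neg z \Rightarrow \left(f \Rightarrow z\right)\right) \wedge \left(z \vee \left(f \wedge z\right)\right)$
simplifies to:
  $z$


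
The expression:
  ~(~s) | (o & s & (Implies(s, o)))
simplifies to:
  s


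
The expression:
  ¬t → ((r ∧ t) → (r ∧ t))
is always true.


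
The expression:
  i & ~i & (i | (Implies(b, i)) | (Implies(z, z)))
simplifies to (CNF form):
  False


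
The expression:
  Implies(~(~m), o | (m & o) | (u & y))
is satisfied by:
  {o: True, u: True, y: True, m: False}
  {o: True, u: True, y: False, m: False}
  {o: True, y: True, m: False, u: False}
  {o: True, y: False, m: False, u: False}
  {u: True, y: True, m: False, o: False}
  {u: True, y: False, m: False, o: False}
  {y: True, u: False, m: False, o: False}
  {y: False, u: False, m: False, o: False}
  {o: True, u: True, m: True, y: True}
  {o: True, u: True, m: True, y: False}
  {o: True, m: True, y: True, u: False}
  {o: True, m: True, y: False, u: False}
  {u: True, m: True, y: True, o: False}


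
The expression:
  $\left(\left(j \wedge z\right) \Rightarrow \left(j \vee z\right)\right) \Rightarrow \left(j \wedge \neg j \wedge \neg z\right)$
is never true.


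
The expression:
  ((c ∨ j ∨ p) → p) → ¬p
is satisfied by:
  {p: False}


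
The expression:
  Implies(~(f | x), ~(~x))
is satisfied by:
  {x: True, f: True}
  {x: True, f: False}
  {f: True, x: False}


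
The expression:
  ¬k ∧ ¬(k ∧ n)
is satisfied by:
  {k: False}


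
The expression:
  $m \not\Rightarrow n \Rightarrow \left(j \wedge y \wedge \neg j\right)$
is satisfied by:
  {n: True, m: False}
  {m: False, n: False}
  {m: True, n: True}


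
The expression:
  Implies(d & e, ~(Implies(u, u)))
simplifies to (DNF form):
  ~d | ~e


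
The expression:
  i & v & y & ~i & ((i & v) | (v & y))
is never true.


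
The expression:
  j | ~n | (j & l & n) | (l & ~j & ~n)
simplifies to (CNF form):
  j | ~n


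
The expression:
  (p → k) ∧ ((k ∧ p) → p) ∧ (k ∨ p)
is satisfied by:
  {k: True}


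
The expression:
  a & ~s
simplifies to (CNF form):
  a & ~s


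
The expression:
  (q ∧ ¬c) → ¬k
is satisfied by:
  {c: True, k: False, q: False}
  {k: False, q: False, c: False}
  {c: True, q: True, k: False}
  {q: True, k: False, c: False}
  {c: True, k: True, q: False}
  {k: True, c: False, q: False}
  {c: True, q: True, k: True}


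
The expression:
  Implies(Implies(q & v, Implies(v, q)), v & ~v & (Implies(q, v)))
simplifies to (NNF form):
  False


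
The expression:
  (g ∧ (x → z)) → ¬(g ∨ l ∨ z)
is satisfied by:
  {x: True, g: False, z: False}
  {x: False, g: False, z: False}
  {z: True, x: True, g: False}
  {z: True, x: False, g: False}
  {g: True, x: True, z: False}


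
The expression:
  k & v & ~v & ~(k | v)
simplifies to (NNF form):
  False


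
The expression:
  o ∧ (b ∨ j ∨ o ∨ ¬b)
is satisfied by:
  {o: True}


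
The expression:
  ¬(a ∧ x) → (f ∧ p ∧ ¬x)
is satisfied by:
  {x: True, p: True, a: True, f: True}
  {x: True, p: True, a: True, f: False}
  {x: True, a: True, f: True, p: False}
  {x: True, a: True, f: False, p: False}
  {p: True, a: True, f: True, x: False}
  {p: True, f: True, a: False, x: False}


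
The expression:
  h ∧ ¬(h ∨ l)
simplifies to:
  False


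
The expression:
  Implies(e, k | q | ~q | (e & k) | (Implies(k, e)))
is always true.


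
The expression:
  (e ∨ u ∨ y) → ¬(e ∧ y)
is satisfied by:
  {e: False, y: False}
  {y: True, e: False}
  {e: True, y: False}


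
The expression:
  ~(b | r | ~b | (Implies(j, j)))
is never true.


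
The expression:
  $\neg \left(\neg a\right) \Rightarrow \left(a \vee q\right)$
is always true.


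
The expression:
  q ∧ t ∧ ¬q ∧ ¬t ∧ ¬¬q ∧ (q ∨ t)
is never true.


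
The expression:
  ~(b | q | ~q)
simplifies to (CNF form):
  False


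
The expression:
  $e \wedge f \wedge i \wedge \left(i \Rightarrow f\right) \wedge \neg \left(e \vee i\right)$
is never true.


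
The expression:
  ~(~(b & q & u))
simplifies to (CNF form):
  b & q & u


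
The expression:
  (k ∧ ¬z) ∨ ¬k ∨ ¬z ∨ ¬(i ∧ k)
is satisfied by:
  {k: False, z: False, i: False}
  {i: True, k: False, z: False}
  {z: True, k: False, i: False}
  {i: True, z: True, k: False}
  {k: True, i: False, z: False}
  {i: True, k: True, z: False}
  {z: True, k: True, i: False}


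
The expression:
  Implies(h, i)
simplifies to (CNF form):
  i | ~h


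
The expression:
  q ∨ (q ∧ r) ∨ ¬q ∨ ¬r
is always true.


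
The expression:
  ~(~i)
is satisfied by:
  {i: True}


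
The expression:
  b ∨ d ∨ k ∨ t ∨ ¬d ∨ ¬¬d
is always true.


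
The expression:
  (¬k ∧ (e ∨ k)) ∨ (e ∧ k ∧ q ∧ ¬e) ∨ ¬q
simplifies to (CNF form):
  (e ∨ ¬q) ∧ (¬k ∨ ¬q)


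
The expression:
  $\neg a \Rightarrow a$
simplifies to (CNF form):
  $a$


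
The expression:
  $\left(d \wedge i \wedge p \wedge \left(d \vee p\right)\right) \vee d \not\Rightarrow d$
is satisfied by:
  {i: True, p: True, d: True}


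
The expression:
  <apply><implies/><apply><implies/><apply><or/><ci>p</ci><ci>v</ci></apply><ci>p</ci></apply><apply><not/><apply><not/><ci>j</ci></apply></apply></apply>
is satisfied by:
  {v: True, j: True, p: False}
  {j: True, p: False, v: False}
  {v: True, j: True, p: True}
  {j: True, p: True, v: False}
  {v: True, p: False, j: False}


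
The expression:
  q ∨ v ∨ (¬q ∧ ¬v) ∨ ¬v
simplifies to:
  True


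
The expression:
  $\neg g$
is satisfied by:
  {g: False}


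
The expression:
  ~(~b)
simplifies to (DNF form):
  b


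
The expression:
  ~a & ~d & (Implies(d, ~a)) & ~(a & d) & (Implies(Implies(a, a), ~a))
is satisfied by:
  {d: False, a: False}


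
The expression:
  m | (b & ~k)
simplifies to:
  m | (b & ~k)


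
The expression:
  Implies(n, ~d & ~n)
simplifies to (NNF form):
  ~n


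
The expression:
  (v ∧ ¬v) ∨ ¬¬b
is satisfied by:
  {b: True}


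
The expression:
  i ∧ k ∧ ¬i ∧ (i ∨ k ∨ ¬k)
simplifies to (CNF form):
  False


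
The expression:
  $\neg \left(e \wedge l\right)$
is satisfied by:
  {l: False, e: False}
  {e: True, l: False}
  {l: True, e: False}


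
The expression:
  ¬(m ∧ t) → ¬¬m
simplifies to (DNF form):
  m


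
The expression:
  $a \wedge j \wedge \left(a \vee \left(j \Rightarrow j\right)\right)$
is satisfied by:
  {a: True, j: True}


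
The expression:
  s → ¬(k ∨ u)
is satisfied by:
  {u: False, s: False, k: False}
  {k: True, u: False, s: False}
  {u: True, k: False, s: False}
  {k: True, u: True, s: False}
  {s: True, k: False, u: False}


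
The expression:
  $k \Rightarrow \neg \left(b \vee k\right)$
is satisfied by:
  {k: False}


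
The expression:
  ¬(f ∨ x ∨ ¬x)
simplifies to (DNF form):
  False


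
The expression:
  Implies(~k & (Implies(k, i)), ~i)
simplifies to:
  k | ~i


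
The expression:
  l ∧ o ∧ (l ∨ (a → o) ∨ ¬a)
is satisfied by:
  {o: True, l: True}


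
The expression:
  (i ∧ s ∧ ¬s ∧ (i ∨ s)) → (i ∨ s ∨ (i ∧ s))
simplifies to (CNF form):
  True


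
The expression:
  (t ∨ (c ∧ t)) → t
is always true.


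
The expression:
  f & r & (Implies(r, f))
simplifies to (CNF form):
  f & r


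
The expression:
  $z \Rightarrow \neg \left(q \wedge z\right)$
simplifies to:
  $\neg q \vee \neg z$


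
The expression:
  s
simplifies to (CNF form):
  s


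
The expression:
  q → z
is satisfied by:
  {z: True, q: False}
  {q: False, z: False}
  {q: True, z: True}


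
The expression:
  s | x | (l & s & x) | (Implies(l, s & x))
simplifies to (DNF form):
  s | x | ~l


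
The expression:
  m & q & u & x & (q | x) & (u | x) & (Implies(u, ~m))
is never true.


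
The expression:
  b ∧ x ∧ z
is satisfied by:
  {z: True, b: True, x: True}


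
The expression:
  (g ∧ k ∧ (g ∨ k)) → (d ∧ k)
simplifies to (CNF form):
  d ∨ ¬g ∨ ¬k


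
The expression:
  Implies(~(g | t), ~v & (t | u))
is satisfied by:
  {t: True, g: True, u: True, v: False}
  {t: True, g: True, u: False, v: False}
  {t: True, g: True, v: True, u: True}
  {t: True, g: True, v: True, u: False}
  {t: True, u: True, v: False, g: False}
  {t: True, u: False, v: False, g: False}
  {t: True, v: True, u: True, g: False}
  {t: True, v: True, u: False, g: False}
  {g: True, u: True, v: False, t: False}
  {g: True, u: False, v: False, t: False}
  {g: True, v: True, u: True, t: False}
  {g: True, v: True, u: False, t: False}
  {u: True, g: False, v: False, t: False}


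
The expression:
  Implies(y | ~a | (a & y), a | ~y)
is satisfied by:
  {a: True, y: False}
  {y: False, a: False}
  {y: True, a: True}


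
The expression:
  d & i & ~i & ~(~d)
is never true.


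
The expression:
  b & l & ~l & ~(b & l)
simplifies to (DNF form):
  False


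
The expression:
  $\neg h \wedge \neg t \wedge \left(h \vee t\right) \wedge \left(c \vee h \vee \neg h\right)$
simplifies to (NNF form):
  $\text{False}$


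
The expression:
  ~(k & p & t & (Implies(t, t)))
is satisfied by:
  {p: False, k: False, t: False}
  {t: True, p: False, k: False}
  {k: True, p: False, t: False}
  {t: True, k: True, p: False}
  {p: True, t: False, k: False}
  {t: True, p: True, k: False}
  {k: True, p: True, t: False}


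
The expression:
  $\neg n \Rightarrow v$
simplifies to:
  $n \vee v$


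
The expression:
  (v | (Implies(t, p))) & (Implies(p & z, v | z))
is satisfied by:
  {v: True, p: True, t: False}
  {v: True, p: False, t: False}
  {p: True, v: False, t: False}
  {v: False, p: False, t: False}
  {v: True, t: True, p: True}
  {v: True, t: True, p: False}
  {t: True, p: True, v: False}


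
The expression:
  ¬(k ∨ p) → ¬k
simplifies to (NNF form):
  True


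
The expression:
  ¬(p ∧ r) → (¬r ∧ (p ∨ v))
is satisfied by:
  {v: True, p: True, r: False}
  {p: True, r: False, v: False}
  {v: True, p: True, r: True}
  {p: True, r: True, v: False}
  {v: True, r: False, p: False}


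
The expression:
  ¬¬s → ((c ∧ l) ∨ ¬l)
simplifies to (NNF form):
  c ∨ ¬l ∨ ¬s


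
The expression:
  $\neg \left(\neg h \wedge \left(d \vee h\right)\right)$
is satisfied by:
  {h: True, d: False}
  {d: False, h: False}
  {d: True, h: True}


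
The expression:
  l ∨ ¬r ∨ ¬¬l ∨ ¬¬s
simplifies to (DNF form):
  l ∨ s ∨ ¬r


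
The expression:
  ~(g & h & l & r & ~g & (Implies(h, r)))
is always true.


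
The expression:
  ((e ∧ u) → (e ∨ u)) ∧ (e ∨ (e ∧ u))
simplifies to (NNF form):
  e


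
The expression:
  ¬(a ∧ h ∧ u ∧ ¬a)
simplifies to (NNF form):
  True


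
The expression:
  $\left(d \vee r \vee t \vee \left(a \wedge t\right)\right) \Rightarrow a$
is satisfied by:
  {a: True, t: False, r: False, d: False}
  {a: True, d: True, t: False, r: False}
  {a: True, r: True, t: False, d: False}
  {a: True, d: True, r: True, t: False}
  {a: True, t: True, r: False, d: False}
  {a: True, d: True, t: True, r: False}
  {a: True, r: True, t: True, d: False}
  {a: True, d: True, r: True, t: True}
  {d: False, t: False, r: False, a: False}


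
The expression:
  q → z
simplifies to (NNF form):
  z ∨ ¬q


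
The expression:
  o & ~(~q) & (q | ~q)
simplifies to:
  o & q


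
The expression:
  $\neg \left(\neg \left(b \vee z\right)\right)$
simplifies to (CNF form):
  $b \vee z$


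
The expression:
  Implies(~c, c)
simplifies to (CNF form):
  c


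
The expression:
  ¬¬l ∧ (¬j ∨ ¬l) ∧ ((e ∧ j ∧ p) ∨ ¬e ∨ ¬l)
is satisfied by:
  {l: True, e: False, j: False}


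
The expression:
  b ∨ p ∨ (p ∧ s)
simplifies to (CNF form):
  b ∨ p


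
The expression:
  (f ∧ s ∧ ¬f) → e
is always true.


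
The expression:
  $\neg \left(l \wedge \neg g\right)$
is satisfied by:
  {g: True, l: False}
  {l: False, g: False}
  {l: True, g: True}


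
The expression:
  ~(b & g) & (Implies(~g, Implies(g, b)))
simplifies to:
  ~b | ~g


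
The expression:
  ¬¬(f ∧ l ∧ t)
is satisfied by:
  {t: True, f: True, l: True}


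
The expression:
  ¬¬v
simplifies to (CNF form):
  v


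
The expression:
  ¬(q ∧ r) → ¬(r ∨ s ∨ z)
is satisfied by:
  {r: True, q: True, s: False, z: False}
  {r: True, z: True, q: True, s: False}
  {r: True, q: True, s: True, z: False}
  {r: True, z: True, q: True, s: True}
  {q: True, z: False, s: False, r: False}
  {z: False, s: False, q: False, r: False}


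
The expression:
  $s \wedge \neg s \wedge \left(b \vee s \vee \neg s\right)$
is never true.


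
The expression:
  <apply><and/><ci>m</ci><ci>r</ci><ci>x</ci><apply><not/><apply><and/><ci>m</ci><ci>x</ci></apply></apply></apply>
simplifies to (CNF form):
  <false/>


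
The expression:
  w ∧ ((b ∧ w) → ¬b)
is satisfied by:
  {w: True, b: False}


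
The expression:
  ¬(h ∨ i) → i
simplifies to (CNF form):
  h ∨ i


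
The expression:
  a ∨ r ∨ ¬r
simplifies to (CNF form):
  True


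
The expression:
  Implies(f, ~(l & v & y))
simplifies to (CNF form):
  ~f | ~l | ~v | ~y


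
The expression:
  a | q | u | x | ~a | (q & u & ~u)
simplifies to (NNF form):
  True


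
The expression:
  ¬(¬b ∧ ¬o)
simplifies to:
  b ∨ o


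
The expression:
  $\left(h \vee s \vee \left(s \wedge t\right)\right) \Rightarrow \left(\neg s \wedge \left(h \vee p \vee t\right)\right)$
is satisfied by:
  {s: False}


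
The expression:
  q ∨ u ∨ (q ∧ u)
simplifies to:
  q ∨ u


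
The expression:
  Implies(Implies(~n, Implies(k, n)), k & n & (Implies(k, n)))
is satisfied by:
  {k: True}


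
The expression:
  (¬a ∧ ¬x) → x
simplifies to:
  a ∨ x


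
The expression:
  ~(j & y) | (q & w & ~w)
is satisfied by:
  {y: False, j: False}
  {j: True, y: False}
  {y: True, j: False}


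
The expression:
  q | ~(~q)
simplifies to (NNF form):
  q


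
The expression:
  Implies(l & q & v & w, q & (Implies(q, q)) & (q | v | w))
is always true.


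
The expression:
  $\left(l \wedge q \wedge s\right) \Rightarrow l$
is always true.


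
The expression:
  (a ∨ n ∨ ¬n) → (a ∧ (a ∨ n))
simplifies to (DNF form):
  a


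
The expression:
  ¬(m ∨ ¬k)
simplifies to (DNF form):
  k ∧ ¬m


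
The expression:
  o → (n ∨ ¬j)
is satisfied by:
  {n: True, o: False, j: False}
  {o: False, j: False, n: False}
  {j: True, n: True, o: False}
  {j: True, o: False, n: False}
  {n: True, o: True, j: False}
  {o: True, n: False, j: False}
  {j: True, o: True, n: True}


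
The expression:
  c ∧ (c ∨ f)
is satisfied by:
  {c: True}


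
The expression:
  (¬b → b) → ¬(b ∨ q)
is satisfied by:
  {b: False}


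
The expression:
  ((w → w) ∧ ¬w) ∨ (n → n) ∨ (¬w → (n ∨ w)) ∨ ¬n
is always true.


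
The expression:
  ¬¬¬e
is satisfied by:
  {e: False}


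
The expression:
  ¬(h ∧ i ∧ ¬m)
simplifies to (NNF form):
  m ∨ ¬h ∨ ¬i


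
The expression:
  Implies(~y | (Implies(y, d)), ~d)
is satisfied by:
  {d: False}


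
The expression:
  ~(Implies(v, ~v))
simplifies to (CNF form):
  v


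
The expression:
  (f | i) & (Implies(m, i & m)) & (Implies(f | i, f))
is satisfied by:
  {i: True, f: True, m: False}
  {f: True, m: False, i: False}
  {i: True, m: True, f: True}


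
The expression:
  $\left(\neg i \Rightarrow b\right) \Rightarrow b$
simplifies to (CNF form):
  $b \vee \neg i$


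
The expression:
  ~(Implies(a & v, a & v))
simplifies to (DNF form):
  False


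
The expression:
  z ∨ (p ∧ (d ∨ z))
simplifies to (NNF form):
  z ∨ (d ∧ p)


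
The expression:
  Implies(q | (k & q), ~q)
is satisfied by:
  {q: False}


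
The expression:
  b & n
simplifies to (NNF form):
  b & n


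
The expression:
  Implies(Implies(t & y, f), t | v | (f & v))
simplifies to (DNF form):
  t | v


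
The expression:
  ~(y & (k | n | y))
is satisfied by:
  {y: False}


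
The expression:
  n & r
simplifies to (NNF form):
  n & r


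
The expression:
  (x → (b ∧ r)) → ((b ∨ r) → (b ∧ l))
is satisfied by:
  {x: True, l: True, r: False, b: False}
  {x: True, r: False, l: False, b: False}
  {l: True, x: False, r: False, b: False}
  {x: False, r: False, l: False, b: False}
  {b: True, x: True, l: True, r: False}
  {b: True, x: True, r: False, l: False}
  {b: True, l: True, x: False, r: False}
  {x: True, r: True, l: True, b: False}
  {x: True, r: True, b: False, l: False}
  {x: True, l: True, r: True, b: True}
  {l: True, r: True, b: True, x: False}


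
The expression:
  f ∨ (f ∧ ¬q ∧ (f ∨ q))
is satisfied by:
  {f: True}


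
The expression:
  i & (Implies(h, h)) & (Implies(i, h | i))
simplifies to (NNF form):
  i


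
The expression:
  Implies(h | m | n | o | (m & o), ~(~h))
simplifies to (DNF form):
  h | (~m & ~n & ~o)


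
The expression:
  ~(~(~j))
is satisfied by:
  {j: False}


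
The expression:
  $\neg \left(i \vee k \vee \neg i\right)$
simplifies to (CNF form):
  $\text{False}$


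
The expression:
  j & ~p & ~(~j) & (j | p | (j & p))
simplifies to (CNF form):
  j & ~p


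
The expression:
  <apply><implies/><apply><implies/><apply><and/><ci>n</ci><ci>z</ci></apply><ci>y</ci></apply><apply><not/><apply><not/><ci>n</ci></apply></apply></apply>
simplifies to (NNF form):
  <ci>n</ci>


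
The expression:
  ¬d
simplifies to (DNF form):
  ¬d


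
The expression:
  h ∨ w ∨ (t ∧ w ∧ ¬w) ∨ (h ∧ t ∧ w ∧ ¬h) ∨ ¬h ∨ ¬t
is always true.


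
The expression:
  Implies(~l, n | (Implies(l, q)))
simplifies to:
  True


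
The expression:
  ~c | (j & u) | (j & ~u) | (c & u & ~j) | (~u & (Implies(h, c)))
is always true.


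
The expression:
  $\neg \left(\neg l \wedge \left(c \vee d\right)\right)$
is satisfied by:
  {l: True, d: False, c: False}
  {l: True, c: True, d: False}
  {l: True, d: True, c: False}
  {l: True, c: True, d: True}
  {c: False, d: False, l: False}


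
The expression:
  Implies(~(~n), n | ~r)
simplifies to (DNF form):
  True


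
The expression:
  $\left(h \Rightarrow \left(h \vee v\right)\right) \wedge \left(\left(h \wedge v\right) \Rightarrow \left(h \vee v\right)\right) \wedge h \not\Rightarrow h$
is never true.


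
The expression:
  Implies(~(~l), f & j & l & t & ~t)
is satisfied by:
  {l: False}


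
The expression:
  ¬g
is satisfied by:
  {g: False}


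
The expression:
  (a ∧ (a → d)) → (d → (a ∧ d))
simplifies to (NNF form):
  True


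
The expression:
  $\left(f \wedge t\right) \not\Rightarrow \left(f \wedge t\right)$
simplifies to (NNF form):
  $\text{False}$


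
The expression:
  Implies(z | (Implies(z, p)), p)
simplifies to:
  p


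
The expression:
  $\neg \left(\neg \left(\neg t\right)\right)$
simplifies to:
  $\neg t$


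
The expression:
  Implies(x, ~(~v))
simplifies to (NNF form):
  v | ~x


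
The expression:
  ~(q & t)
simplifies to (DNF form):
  ~q | ~t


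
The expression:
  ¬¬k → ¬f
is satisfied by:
  {k: False, f: False}
  {f: True, k: False}
  {k: True, f: False}


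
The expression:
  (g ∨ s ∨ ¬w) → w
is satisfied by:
  {w: True}


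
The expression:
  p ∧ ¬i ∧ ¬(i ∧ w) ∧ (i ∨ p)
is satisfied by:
  {p: True, i: False}


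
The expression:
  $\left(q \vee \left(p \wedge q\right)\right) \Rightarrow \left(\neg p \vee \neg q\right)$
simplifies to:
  $\neg p \vee \neg q$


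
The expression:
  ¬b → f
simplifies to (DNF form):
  b ∨ f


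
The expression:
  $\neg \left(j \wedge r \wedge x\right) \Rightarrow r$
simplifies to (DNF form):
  $r$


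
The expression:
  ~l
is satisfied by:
  {l: False}


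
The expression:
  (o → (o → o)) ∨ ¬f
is always true.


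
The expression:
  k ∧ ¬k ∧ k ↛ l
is never true.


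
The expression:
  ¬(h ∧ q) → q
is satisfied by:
  {q: True}


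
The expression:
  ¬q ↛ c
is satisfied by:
  {c: True, q: False}
  {q: False, c: False}
  {q: True, c: True}


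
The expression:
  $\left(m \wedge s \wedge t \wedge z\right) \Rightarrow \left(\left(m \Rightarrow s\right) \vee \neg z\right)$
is always true.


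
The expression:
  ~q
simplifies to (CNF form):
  ~q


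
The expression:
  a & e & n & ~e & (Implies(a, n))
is never true.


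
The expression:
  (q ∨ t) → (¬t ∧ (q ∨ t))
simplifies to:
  ¬t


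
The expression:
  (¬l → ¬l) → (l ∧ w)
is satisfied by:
  {w: True, l: True}


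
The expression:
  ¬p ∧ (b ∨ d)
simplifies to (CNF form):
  ¬p ∧ (b ∨ d)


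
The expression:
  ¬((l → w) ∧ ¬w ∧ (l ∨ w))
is always true.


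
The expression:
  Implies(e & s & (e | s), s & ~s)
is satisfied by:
  {s: False, e: False}
  {e: True, s: False}
  {s: True, e: False}


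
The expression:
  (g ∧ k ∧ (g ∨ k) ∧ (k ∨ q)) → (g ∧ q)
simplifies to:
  q ∨ ¬g ∨ ¬k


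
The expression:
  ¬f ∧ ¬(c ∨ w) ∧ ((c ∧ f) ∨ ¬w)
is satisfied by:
  {w: False, f: False, c: False}


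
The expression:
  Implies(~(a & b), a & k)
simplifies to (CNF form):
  a & (b | k)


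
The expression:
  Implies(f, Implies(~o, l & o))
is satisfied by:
  {o: True, f: False}
  {f: False, o: False}
  {f: True, o: True}


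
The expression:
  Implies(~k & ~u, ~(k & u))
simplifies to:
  True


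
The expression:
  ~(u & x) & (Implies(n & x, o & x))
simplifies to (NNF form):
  ~x | (o & ~u) | (~n & ~u)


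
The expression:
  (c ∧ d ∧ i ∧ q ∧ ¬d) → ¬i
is always true.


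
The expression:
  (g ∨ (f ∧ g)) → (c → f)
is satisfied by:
  {f: True, c: False, g: False}
  {f: False, c: False, g: False}
  {g: True, f: True, c: False}
  {g: True, f: False, c: False}
  {c: True, f: True, g: False}
  {c: True, f: False, g: False}
  {c: True, g: True, f: True}


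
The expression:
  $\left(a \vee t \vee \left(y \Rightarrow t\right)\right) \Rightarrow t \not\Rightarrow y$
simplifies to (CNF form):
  $\left(t \vee y\right) \wedge \left(t \vee \neg a\right) \wedge \left(\neg t \vee \neg y\right)$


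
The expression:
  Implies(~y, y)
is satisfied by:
  {y: True}


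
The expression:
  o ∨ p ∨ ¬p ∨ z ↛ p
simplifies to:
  True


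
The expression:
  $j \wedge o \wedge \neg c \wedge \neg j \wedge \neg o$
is never true.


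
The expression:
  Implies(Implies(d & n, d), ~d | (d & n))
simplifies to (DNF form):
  n | ~d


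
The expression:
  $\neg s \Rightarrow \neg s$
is always true.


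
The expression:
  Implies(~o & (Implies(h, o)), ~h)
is always true.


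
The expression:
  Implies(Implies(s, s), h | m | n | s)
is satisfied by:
  {n: True, s: True, m: True, h: True}
  {n: True, s: True, m: True, h: False}
  {n: True, s: True, h: True, m: False}
  {n: True, s: True, h: False, m: False}
  {n: True, m: True, h: True, s: False}
  {n: True, m: True, h: False, s: False}
  {n: True, m: False, h: True, s: False}
  {n: True, m: False, h: False, s: False}
  {s: True, m: True, h: True, n: False}
  {s: True, m: True, h: False, n: False}
  {s: True, h: True, m: False, n: False}
  {s: True, h: False, m: False, n: False}
  {m: True, h: True, s: False, n: False}
  {m: True, s: False, h: False, n: False}
  {h: True, s: False, m: False, n: False}


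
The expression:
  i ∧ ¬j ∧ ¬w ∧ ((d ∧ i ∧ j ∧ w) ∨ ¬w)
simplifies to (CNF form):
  i ∧ ¬j ∧ ¬w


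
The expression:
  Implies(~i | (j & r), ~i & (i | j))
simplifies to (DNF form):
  (i & ~j) | (j & ~i) | (j & ~r)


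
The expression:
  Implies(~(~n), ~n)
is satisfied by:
  {n: False}


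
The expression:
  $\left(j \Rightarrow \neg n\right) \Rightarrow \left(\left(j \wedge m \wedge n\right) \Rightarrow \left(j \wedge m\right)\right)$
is always true.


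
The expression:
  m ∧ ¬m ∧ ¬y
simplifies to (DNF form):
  False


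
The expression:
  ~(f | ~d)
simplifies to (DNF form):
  d & ~f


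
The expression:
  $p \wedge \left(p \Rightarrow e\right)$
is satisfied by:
  {p: True, e: True}


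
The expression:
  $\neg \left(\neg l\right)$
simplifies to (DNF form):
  $l$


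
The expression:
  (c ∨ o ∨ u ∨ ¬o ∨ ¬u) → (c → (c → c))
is always true.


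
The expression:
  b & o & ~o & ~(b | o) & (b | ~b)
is never true.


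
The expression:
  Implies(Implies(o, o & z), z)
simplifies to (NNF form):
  o | z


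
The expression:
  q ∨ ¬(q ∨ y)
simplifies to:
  q ∨ ¬y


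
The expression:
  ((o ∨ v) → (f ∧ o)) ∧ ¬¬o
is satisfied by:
  {f: True, o: True}


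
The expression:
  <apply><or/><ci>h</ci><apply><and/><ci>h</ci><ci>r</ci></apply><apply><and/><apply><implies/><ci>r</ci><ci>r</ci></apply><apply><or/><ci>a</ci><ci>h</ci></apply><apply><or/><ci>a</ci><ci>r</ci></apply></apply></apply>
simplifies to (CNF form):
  <apply><or/><ci>a</ci><ci>h</ci></apply>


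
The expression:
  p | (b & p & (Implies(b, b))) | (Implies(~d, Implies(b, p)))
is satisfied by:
  {d: True, p: True, b: False}
  {d: True, p: False, b: False}
  {p: True, d: False, b: False}
  {d: False, p: False, b: False}
  {b: True, d: True, p: True}
  {b: True, d: True, p: False}
  {b: True, p: True, d: False}


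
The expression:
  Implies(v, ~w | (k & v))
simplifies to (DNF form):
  k | ~v | ~w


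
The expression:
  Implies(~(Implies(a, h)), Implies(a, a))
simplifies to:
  True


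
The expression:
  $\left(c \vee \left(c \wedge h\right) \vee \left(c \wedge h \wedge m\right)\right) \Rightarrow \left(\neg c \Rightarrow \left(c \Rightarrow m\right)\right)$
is always true.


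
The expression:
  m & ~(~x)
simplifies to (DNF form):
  m & x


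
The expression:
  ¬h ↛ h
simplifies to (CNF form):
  True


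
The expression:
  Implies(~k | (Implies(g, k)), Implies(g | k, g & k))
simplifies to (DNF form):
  (g & k) | (~g & ~k)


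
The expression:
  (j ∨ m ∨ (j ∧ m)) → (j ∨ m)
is always true.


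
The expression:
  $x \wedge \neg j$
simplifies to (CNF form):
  $x \wedge \neg j$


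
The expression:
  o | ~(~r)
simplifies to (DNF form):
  o | r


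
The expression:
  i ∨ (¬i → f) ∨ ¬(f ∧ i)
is always true.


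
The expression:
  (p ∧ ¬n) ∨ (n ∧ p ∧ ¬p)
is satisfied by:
  {p: True, n: False}


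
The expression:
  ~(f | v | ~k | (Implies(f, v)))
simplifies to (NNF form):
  False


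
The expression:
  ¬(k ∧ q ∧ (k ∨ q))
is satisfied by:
  {k: False, q: False}
  {q: True, k: False}
  {k: True, q: False}


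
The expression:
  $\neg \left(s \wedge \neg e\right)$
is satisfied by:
  {e: True, s: False}
  {s: False, e: False}
  {s: True, e: True}


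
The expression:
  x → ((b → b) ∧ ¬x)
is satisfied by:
  {x: False}


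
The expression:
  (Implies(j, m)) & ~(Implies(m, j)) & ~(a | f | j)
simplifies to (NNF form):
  m & ~a & ~f & ~j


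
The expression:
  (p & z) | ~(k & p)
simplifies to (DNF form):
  z | ~k | ~p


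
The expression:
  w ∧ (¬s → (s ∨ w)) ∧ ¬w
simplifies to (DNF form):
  False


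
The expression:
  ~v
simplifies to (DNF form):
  ~v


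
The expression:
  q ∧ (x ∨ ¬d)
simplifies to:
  q ∧ (x ∨ ¬d)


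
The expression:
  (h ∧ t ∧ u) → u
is always true.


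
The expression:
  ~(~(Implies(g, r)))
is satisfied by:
  {r: True, g: False}
  {g: False, r: False}
  {g: True, r: True}


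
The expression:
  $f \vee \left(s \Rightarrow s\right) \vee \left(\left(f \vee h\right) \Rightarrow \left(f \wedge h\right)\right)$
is always true.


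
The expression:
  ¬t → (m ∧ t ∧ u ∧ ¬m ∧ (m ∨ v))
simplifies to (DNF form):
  t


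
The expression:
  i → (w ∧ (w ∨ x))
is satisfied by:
  {w: True, i: False}
  {i: False, w: False}
  {i: True, w: True}


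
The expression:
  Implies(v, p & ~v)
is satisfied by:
  {v: False}


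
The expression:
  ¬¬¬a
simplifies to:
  ¬a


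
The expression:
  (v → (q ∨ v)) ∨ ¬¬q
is always true.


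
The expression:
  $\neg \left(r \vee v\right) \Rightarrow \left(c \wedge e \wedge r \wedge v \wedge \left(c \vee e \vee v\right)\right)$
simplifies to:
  $r \vee v$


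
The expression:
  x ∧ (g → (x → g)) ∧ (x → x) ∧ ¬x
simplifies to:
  False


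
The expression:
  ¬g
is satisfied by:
  {g: False}


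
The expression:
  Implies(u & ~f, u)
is always true.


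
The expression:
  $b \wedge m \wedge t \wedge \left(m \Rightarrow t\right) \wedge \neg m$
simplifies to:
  $\text{False}$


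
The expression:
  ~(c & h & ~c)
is always true.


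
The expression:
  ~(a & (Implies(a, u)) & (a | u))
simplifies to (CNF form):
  ~a | ~u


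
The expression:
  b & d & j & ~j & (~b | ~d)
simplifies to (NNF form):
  False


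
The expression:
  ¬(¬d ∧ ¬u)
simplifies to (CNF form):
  d ∨ u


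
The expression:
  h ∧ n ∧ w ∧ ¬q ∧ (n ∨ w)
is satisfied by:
  {h: True, w: True, n: True, q: False}


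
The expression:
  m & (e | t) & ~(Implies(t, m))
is never true.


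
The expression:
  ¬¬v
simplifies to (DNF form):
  v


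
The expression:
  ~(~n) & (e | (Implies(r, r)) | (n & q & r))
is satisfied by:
  {n: True}


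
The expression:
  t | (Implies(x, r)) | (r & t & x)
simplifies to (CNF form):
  r | t | ~x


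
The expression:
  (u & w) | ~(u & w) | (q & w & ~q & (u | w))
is always true.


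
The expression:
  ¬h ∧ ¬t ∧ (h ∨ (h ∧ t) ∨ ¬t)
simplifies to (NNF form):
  ¬h ∧ ¬t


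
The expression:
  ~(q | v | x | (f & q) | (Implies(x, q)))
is never true.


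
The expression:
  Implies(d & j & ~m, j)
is always true.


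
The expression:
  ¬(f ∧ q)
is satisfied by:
  {q: False, f: False}
  {f: True, q: False}
  {q: True, f: False}


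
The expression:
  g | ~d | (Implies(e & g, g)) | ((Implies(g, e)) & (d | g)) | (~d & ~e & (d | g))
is always true.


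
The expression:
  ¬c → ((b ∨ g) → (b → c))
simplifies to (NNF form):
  c ∨ ¬b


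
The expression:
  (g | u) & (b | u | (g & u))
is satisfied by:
  {g: True, u: True, b: True}
  {g: True, u: True, b: False}
  {u: True, b: True, g: False}
  {u: True, b: False, g: False}
  {g: True, b: True, u: False}


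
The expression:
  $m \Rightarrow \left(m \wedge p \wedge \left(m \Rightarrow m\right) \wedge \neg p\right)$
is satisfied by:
  {m: False}


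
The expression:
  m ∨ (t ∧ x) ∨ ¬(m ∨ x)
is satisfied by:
  {t: True, m: True, x: False}
  {t: True, m: False, x: False}
  {m: True, t: False, x: False}
  {t: False, m: False, x: False}
  {x: True, t: True, m: True}
  {x: True, t: True, m: False}
  {x: True, m: True, t: False}


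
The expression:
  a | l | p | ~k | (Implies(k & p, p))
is always true.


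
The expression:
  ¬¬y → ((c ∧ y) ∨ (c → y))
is always true.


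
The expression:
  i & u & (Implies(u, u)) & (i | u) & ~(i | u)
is never true.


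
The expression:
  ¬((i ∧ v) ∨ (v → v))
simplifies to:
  False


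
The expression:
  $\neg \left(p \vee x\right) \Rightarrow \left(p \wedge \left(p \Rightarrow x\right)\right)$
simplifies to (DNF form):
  $p \vee x$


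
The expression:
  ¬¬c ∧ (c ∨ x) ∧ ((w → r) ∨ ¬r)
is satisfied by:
  {c: True}


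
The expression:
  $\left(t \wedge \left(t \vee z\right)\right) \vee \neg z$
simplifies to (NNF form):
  $t \vee \neg z$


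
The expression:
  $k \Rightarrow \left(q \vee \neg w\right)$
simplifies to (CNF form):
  $q \vee \neg k \vee \neg w$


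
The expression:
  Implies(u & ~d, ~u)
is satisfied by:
  {d: True, u: False}
  {u: False, d: False}
  {u: True, d: True}


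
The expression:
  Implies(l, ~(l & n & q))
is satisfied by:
  {l: False, q: False, n: False}
  {n: True, l: False, q: False}
  {q: True, l: False, n: False}
  {n: True, q: True, l: False}
  {l: True, n: False, q: False}
  {n: True, l: True, q: False}
  {q: True, l: True, n: False}


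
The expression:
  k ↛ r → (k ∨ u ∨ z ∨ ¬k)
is always true.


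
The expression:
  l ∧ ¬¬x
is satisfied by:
  {x: True, l: True}
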